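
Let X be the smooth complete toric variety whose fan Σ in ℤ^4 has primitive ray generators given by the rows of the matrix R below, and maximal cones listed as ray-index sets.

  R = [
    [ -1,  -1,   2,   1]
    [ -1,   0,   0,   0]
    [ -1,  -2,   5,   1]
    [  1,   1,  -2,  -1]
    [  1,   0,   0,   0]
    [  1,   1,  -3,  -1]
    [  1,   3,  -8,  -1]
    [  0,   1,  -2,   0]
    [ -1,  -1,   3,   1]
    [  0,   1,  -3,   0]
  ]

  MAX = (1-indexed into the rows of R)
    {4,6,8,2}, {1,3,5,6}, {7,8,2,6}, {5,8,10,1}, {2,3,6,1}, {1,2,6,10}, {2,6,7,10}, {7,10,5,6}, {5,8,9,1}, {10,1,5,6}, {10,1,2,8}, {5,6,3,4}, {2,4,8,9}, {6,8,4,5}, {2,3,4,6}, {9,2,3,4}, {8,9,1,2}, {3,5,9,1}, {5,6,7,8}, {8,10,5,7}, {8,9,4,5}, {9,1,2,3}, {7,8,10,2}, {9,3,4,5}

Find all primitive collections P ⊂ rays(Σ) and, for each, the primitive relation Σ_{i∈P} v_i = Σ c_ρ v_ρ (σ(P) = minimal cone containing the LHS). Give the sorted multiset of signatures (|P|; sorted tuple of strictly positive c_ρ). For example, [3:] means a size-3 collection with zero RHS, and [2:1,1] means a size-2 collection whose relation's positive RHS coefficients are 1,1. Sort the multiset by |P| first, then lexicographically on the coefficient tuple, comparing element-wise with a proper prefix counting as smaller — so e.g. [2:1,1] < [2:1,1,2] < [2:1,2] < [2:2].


Primitive collections (13):

  P = {1,4}:  v_{1} + v_{4} = 0  so sig = [2:]
  P = {2,5}:  v_{2} + v_{5} = 0  so sig = [2:]
  P = {6,9}:  v_{6} + v_{9} = 0  so sig = [2:]
  P = {3,7}:  v_{3} + v_{7} = v_{10}  so sig = [2:1]
  P = {3,8}:  v_{3} + v_{8} = v_{9}  so sig = [2:1]
  P = {3,10}:  v_{3} + v_{10} = v_{1}  so sig = [2:1]
  P = {4,10}:  v_{4} + v_{10} = v_{6} + v_{8}  so sig = [2:1,1]
  P = {7,9}:  v_{7} + v_{9} = v_{8} + v_{10}  so sig = [2:1,1]
  P = {9,10}:  v_{9} + v_{10} = v_{1} + v_{8}  so sig = [2:1,1]
  P = {1,7}:  v_{1} + v_{7} = 2·v_{10}  so sig = [2:2]
  P = {4,7}:  v_{4} + v_{7} = 2·v_{6} + 2·v_{8}  so sig = [2:2,2]
  P = {1,6,8}:  v_{1} + v_{6} + v_{8} = v_{10}  so sig = [3:1]
  P = {6,8,10}:  v_{6} + v_{8} + v_{10} = v_{7}  so sig = [3:1]

Hence PRS(X_Σ) =
[[2:], [2:], [2:], [2:1], [2:1], [2:1], [2:1,1], [2:1,1], [2:1,1], [2:2], [2:2,2], [3:1], [3:1]]


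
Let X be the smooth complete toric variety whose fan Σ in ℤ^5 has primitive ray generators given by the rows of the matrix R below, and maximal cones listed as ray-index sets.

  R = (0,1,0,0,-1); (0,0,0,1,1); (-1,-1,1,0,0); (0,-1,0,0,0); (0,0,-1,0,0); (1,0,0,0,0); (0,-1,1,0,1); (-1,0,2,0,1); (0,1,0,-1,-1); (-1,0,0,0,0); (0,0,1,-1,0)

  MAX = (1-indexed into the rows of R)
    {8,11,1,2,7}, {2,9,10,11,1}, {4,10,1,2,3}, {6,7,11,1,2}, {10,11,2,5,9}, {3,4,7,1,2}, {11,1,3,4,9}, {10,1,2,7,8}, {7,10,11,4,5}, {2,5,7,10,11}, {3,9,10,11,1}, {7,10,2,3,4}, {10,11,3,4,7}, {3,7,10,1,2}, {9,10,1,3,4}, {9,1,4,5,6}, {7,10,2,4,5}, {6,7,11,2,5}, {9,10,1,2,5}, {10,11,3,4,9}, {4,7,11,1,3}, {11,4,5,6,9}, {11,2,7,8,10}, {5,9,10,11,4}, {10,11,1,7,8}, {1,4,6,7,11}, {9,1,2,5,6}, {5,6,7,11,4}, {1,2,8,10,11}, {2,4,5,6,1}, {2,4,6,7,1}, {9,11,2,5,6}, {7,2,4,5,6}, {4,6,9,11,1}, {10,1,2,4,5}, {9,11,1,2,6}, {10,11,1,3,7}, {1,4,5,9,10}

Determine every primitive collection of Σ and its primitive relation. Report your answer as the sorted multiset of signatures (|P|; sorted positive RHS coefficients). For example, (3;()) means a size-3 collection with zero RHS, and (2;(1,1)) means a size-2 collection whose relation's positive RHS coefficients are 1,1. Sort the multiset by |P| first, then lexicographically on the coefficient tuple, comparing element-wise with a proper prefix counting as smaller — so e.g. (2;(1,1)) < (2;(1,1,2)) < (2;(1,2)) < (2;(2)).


The 18 primitive collections of Σ (r=11, n=5):

  {6,10}:  v_{6} + v_{10} = 0  so sig = (2;())
  {7,9}:  v_{7} + v_{9} = v_{11}  so sig = (2;(1))
  {3,5}:  v_{3} + v_{5} = v_{4} + v_{10}  so sig = (2;(1,1))
  {3,6}:  v_{3} + v_{6} = v_{1} + v_{4} + v_{7}  so sig = (2;(1,1,1))
  {5,8}:  v_{5} + v_{8} = v_{2} + v_{10} + v_{11}  so sig = (2;(1,1,1))
  {6,8}:  v_{6} + v_{8} = v_{1} + v_{2} + v_{7} + v_{11}  so sig = (2;(1,1,1,1))
  {8,9}:  v_{8} + v_{9} = v_{1} + v_{2} + v_{10} + 2·v_{11}  so sig = (2;(1,1,1,2))
  {4,8}:  v_{4} + v_{8} = v_{1} + 2·v_{7} + v_{10}  so sig = (2;(1,1,2))
  {3,8}:  v_{3} + v_{8} = 2·v_{1} + 3·v_{7} + 2·v_{10}  so sig = (2;(2,2,3))
  {1,5,7}:  v_{1} + v_{5} + v_{7} = 0  so sig = (3;())
  {2,4,9}:  v_{2} + v_{4} + v_{9} = 0  so sig = (3;())
  {1,5,11}:  v_{1} + v_{5} + v_{11} = v_{9}  so sig = (3;(1))
  {2,4,11}:  v_{2} + v_{4} + v_{11} = v_{7}  so sig = (3;(1))
  {2,3,9}:  v_{2} + v_{3} + v_{9} = v_{1} + v_{7} + v_{10}  so sig = (3;(1,1,1))
  {2,3,11}:  v_{2} + v_{3} + v_{11} = v_{1} + 2·v_{7} + v_{10}  so sig = (3;(1,1,2))
  {1,4,7,10}:  v_{1} + v_{4} + v_{7} + v_{10} = v_{3}  so sig = (4;(1))
  {1,4,10,11}:  v_{1} + v_{4} + v_{10} + v_{11} = v_{3} + v_{9}  so sig = (4;(1,1))
  {1,2,7,10,11}:  v_{1} + v_{2} + v_{7} + v_{10} + v_{11} = v_{8}  so sig = (5;(1))

Sorted signature multiset PRS(X):
    (2;())
    (2;(1))
    (2;(1,1))
    (2;(1,1,1))
    (2;(1,1,1))
    (2;(1,1,1,1))
    (2;(1,1,1,2))
    (2;(1,1,2))
    (2;(2,2,3))
    (3;())
    (3;())
    (3;(1))
    (3;(1))
    (3;(1,1,1))
    (3;(1,1,2))
    (4;(1))
    (4;(1,1))
    (5;(1))


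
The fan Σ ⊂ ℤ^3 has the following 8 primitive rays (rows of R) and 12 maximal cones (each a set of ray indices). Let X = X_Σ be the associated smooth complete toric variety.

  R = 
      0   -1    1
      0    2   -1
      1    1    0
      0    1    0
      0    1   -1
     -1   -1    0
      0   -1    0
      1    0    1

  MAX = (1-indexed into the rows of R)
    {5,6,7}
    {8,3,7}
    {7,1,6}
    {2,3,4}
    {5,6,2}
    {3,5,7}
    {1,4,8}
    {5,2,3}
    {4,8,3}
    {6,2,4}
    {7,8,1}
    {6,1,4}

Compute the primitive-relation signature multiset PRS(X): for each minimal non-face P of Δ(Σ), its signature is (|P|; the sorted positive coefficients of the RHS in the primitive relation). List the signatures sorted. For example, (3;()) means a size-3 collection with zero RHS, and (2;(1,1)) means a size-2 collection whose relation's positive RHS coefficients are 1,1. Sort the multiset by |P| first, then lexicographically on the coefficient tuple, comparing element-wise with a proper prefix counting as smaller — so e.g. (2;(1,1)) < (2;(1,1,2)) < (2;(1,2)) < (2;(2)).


The 10 primitive collections of Σ (r=8, n=3):

  P={1,5}:  v_{1} + v_{5} = 0  ⇒ sig = (2;())
  P={3,6}:  v_{3} + v_{6} = 0  ⇒ sig = (2;())
  P={4,7}:  v_{4} + v_{7} = 0  ⇒ sig = (2;())
  P={1,2}:  v_{1} + v_{2} = v_{4}  ⇒ sig = (2;(1))
  P={1,3}:  v_{1} + v_{3} = v_{8}  ⇒ sig = (2;(1))
  P={2,7}:  v_{2} + v_{7} = v_{5}  ⇒ sig = (2;(1))
  P={4,5}:  v_{4} + v_{5} = v_{2}  ⇒ sig = (2;(1))
  P={5,8}:  v_{5} + v_{8} = v_{3}  ⇒ sig = (2;(1))
  P={6,8}:  v_{6} + v_{8} = v_{1}  ⇒ sig = (2;(1))
  P={2,8}:  v_{2} + v_{8} = v_{3} + v_{4}  ⇒ sig = (2;(1,1))

Hence PRS(X_Σ) =
    (2;())
    (2;())
    (2;())
    (2;(1))
    (2;(1))
    (2;(1))
    (2;(1))
    (2;(1))
    (2;(1))
    (2;(1,1))


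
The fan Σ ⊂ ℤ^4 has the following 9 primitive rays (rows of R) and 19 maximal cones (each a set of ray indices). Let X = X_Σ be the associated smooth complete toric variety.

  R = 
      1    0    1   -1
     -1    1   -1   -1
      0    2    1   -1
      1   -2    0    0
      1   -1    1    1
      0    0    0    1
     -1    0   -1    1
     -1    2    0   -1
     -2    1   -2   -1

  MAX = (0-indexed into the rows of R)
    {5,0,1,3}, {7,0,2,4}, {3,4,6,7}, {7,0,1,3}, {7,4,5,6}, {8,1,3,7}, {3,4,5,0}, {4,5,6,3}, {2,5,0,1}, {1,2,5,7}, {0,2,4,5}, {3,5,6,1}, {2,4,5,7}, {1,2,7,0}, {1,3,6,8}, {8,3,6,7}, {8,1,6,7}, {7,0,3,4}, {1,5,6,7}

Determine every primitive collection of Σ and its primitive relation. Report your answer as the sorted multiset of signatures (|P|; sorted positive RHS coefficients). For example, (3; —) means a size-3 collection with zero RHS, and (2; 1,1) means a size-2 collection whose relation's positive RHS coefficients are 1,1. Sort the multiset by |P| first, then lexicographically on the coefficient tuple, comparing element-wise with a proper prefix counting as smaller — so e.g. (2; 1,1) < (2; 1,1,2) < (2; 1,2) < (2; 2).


Minimal non-faces — 11 found among 9 rays, 19 max cones:

  P={0,6}:  v_{0} + v_{6} = 0  ⟹  sig = (2; —)
  P={1,4}:  v_{1} + v_{4} = 0  ⟹  sig = (2; —)
  P={2,3}:  v_{2} + v_{3} = v_{0}  ⟹  sig = (2; 1)
  P={2,6}:  v_{2} + v_{6} = v_{5} + v_{7}  ⟹  sig = (2; 1,1)
  P={2,8}:  v_{2} + v_{8} = v_{1} + v_{7}  ⟹  sig = (2; 1,1)
  P={5,8}:  v_{5} + v_{8} = v_{1} + v_{6}  ⟹  sig = (2; 1,1)
  P={0,8}:  v_{0} + v_{8} = v_{1} + v_{3} + v_{7}  ⟹  sig = (2; 1,1,1)
  P={4,8}:  v_{4} + v_{8} = v_{3} + v_{6} + v_{7}  ⟹  sig = (2; 1,1,1)
  P={3,5,7}:  v_{3} + v_{5} + v_{7} = 0  ⟹  sig = (3; —)
  P={0,5,7}:  v_{0} + v_{5} + v_{7} = v_{2}  ⟹  sig = (3; 1)
  P={1,3,6,7}:  v_{1} + v_{3} + v_{6} + v_{7} = v_{8}  ⟹  sig = (4; 1)

Hence PRS(X_Σ) =
{ (2; —) ×2,  (2; 1),  (2; 1,1) ×3,  (2; 1,1,1) ×2,  (3; —),  (3; 1),  (4; 1) }


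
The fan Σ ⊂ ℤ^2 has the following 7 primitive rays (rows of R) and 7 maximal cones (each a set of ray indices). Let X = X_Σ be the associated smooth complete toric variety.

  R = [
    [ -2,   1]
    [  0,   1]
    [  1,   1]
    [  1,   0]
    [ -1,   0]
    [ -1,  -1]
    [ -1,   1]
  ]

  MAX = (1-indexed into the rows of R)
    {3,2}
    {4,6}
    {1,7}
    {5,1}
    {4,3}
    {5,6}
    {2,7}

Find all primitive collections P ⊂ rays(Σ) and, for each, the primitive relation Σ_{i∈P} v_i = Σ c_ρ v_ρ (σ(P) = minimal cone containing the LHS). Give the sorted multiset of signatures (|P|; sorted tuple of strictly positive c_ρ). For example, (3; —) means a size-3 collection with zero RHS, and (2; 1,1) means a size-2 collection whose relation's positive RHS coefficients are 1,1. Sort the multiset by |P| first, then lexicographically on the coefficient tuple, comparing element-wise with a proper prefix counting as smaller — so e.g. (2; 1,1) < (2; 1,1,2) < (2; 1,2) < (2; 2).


The 14 primitive collections of Σ (r=7, n=2):

  P={3,6}:  v_{3} + v_{6} = 0  ⟹  sig = (2; —)
  P={4,5}:  v_{4} + v_{5} = 0  ⟹  sig = (2; —)
  P={1,4}:  v_{1} + v_{4} = v_{7}  ⟹  sig = (2; 1)
  P={2,4}:  v_{2} + v_{4} = v_{3}  ⟹  sig = (2; 1)
  P={2,5}:  v_{2} + v_{5} = v_{7}  ⟹  sig = (2; 1)
  P={2,6}:  v_{2} + v_{6} = v_{5}  ⟹  sig = (2; 1)
  P={3,5}:  v_{3} + v_{5} = v_{2}  ⟹  sig = (2; 1)
  P={4,7}:  v_{4} + v_{7} = v_{2}  ⟹  sig = (2; 1)
  P={5,7}:  v_{5} + v_{7} = v_{1}  ⟹  sig = (2; 1)
  P={1,3}:  v_{1} + v_{3} = v_{2} + v_{7}  ⟹  sig = (2; 1,1)
  P={1,2}:  v_{1} + v_{2} = 2·v_{7}  ⟹  sig = (2; 2)
  P={3,7}:  v_{3} + v_{7} = 2·v_{2}  ⟹  sig = (2; 2)
  P={6,7}:  v_{6} + v_{7} = 2·v_{5}  ⟹  sig = (2; 2)
  P={1,6}:  v_{1} + v_{6} = 3·v_{5}  ⟹  sig = (2; 3)

Hence PRS(X_Σ) =
    (2; —)
    (2; —)
    (2; 1)
    (2; 1)
    (2; 1)
    (2; 1)
    (2; 1)
    (2; 1)
    (2; 1)
    (2; 1,1)
    (2; 2)
    (2; 2)
    (2; 2)
    (2; 3)


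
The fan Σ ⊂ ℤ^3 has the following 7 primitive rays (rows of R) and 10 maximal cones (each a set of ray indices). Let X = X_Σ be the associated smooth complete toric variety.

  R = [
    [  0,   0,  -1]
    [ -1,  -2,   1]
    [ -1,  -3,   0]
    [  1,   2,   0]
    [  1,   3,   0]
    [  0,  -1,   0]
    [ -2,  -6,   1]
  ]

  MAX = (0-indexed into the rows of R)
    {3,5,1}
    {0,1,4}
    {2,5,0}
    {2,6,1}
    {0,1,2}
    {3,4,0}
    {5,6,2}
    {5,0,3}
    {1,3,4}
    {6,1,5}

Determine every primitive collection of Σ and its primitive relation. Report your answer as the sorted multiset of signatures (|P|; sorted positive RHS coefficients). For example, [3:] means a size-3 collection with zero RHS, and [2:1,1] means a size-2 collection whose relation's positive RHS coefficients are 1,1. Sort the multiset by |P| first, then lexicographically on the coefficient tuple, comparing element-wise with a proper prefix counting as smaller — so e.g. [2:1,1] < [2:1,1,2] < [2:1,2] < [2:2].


Σ has 9 primitive collections:

  P={2,4}:  v_{2} + v_{4} = 0  ⇒ sig = [2:]
  P={2,3}:  v_{2} + v_{3} = v_{5}  ⇒ sig = [2:1]
  P={4,5}:  v_{4} + v_{5} = v_{3}  ⇒ sig = [2:1]
  P={4,6}:  v_{4} + v_{6} = v_{1} + v_{5}  ⇒ sig = [2:1,1]
  P={3,6}:  v_{3} + v_{6} = v_{1} + 2·v_{5}  ⇒ sig = [2:1,2]
  P={0,6}:  v_{0} + v_{6} = 2·v_{2}  ⇒ sig = [2:2]
  P={0,1,3}:  v_{0} + v_{1} + v_{3} = 0  ⇒ sig = [3:]
  P={0,1,5}:  v_{0} + v_{1} + v_{5} = v_{2}  ⇒ sig = [3:1]
  P={1,2,5}:  v_{1} + v_{2} + v_{5} = v_{6}  ⇒ sig = [3:1]

Sorted signature multiset PRS(X):
{ [2:],  [2:1] ×2,  [2:1,1],  [2:1,2],  [2:2],  [3:],  [3:1] ×2 }


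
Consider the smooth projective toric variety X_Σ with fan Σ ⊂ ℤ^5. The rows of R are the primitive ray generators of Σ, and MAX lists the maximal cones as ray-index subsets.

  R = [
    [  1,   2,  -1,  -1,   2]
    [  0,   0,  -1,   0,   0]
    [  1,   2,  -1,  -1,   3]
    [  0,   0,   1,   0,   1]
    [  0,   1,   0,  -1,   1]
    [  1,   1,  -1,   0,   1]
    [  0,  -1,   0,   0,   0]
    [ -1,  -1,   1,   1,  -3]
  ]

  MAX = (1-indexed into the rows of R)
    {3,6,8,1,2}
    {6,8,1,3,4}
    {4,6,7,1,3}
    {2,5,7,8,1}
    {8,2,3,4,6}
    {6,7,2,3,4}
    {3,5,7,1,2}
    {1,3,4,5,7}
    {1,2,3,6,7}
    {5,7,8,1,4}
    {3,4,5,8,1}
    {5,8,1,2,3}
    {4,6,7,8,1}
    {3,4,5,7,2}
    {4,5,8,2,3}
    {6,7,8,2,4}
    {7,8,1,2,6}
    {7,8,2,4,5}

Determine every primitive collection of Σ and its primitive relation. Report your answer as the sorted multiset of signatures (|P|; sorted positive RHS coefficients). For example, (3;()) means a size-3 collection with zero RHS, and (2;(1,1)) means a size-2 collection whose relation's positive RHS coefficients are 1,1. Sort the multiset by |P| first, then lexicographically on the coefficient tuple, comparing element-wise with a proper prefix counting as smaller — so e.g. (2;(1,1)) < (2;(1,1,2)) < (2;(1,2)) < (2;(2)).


3 collections generate NE(X_Σ); each relation:

  P = {5,6}:  v_{5} + v_{6} = v_{1} ; sig = (2;(1))
  P = {3,7,8}:  v_{3} + v_{7} + v_{8} = 0 ; sig = (3;())
  P = {1,2,4}:  v_{1} + v_{2} + v_{4} = v_{3} ; sig = (3;(1))

Hence PRS(X_Σ) =
[(2;(1)), (3;()), (3;(1))]


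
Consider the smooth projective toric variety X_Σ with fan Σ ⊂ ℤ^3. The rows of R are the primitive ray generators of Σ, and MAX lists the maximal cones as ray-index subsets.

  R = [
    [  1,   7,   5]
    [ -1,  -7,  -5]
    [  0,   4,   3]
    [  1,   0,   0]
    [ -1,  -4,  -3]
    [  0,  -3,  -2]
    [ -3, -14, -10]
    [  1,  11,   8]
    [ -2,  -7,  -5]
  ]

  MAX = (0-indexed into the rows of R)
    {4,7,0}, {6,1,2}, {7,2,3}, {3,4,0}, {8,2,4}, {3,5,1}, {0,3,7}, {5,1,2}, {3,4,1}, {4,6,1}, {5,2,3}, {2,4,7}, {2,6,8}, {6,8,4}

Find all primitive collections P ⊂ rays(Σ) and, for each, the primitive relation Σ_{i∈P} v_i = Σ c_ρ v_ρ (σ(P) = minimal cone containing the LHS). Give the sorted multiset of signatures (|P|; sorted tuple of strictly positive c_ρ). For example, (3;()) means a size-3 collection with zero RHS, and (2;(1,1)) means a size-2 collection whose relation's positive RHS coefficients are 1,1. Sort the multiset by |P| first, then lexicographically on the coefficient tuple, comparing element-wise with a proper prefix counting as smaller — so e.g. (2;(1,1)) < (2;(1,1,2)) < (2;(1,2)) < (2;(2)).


Minimal non-faces — 20 found among 9 rays, 14 max cones:

  P={0,1}:  v_{0} + v_{1} = 0 ; sig = (2;())
  P={0,2}:  v_{0} + v_{2} = v_{7} ; sig = (2;(1))
  P={0,6}:  v_{0} + v_{6} = v_{8} ; sig = (2;(1))
  P={1,7}:  v_{1} + v_{7} = v_{2} ; sig = (2;(1))
  P={1,8}:  v_{1} + v_{8} = v_{6} ; sig = (2;(1))
  P={3,8}:  v_{3} + v_{8} = v_{1} ; sig = (2;(1))
  P={4,5}:  v_{4} + v_{5} = v_{1} ; sig = (2;(1))
  P={0,5}:  v_{0} + v_{5} = v_{2} + v_{3} ; sig = (2;(1,1))
  P={0,8}:  v_{0} + v_{8} = v_{2} + v_{4} ; sig = (2;(1,1))
  P={6,7}:  v_{6} + v_{7} = v_{2} + v_{8} ; sig = (2;(1,1))
  P={5,7}:  v_{5} + v_{7} = 2·v_{2} + v_{3} ; sig = (2;(1,2))
  P={5,8}:  v_{5} + v_{8} = 2·v_{1} + v_{2} ; sig = (2;(1,2))
  P={7,8}:  v_{7} + v_{8} = 2·v_{2} + v_{4} ; sig = (2;(1,2))
  P={5,6}:  v_{5} + v_{6} = 3·v_{1} + v_{2} ; sig = (2;(1,3))
  P={3,6}:  v_{3} + v_{6} = 2·v_{1} ; sig = (2;(2))
  P={2,3,4}:  v_{2} + v_{3} + v_{4} = 0 ; sig = (3;())
  P={1,2,3}:  v_{1} + v_{2} + v_{3} = v_{5} ; sig = (3;(1))
  P={1,2,4}:  v_{1} + v_{2} + v_{4} = v_{8} ; sig = (3;(1))
  P={3,4,7}:  v_{3} + v_{4} + v_{7} = v_{0} ; sig = (3;(1))
  P={2,4,6}:  v_{2} + v_{4} + v_{6} = 2·v_{8} ; sig = (3;(2))

Sorted signature multiset PRS(X):
{ (2;()),  (2;(1)) ×6,  (2;(1,1)) ×3,  (2;(1,2)) ×3,  (2;(1,3)),  (2;(2)),  (3;()),  (3;(1)) ×3,  (3;(2)) }


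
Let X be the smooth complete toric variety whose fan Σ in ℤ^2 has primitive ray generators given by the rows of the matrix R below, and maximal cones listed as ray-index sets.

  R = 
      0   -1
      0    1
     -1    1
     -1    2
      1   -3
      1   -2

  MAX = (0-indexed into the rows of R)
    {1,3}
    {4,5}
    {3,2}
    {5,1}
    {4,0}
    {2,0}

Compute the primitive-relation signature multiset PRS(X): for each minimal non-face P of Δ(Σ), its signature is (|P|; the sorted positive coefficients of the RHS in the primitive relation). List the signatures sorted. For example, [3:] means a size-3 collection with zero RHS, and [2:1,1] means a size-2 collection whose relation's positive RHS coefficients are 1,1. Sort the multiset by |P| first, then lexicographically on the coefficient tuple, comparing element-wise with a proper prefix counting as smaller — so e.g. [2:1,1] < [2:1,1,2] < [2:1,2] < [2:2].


Primitive collections (9):

  {0,1}:  v_{0} + v_{1} = 0  so sig = [2:]
  {3,5}:  v_{3} + v_{5} = 0  so sig = [2:]
  {0,3}:  v_{0} + v_{3} = v_{2}  so sig = [2:1]
  {0,5}:  v_{0} + v_{5} = v_{4}  so sig = [2:1]
  {1,2}:  v_{1} + v_{2} = v_{3}  so sig = [2:1]
  {1,4}:  v_{1} + v_{4} = v_{5}  so sig = [2:1]
  {2,5}:  v_{2} + v_{5} = v_{0}  so sig = [2:1]
  {3,4}:  v_{3} + v_{4} = v_{0}  so sig = [2:1]
  {2,4}:  v_{2} + v_{4} = 2·v_{0}  so sig = [2:2]

Sorted signature multiset PRS(X):
    |P|=2: 9 collections, coeffs (), (), (1), (1), (1), (1), (1), (1), (2)


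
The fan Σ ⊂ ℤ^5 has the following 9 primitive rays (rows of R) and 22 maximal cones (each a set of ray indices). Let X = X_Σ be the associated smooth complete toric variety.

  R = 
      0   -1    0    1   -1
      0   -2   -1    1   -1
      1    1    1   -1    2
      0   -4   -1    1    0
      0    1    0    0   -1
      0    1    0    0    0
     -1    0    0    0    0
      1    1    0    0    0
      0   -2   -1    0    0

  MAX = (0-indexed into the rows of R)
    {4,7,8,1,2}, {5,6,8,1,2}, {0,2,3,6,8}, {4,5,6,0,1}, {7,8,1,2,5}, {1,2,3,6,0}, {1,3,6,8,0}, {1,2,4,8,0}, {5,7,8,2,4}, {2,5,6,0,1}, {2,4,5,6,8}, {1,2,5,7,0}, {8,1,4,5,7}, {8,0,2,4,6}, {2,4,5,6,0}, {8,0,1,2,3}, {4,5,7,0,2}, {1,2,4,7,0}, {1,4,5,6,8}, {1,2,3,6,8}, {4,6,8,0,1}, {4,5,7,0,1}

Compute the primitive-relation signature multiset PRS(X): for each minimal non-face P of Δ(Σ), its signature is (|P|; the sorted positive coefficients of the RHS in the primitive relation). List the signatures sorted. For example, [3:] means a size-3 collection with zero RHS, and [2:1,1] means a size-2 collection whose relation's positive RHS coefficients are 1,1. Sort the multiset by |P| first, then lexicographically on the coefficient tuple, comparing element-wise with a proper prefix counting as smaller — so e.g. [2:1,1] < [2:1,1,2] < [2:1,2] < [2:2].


Δ(Σ) — 9 vertices, 9 min non-faces:

  • {6,7}:  v_{6} + v_{7} = v_{5}  →  sig = [2:1]
  • {3,4}:  v_{3} + v_{4} = v_{0} + v_{8}  →  sig = [2:1,1]
  • {3,5}:  v_{3} + v_{5} = 2·v_{1} + v_{2} + v_{6}  →  sig = [2:1,1,2]
  • {3,7}:  v_{3} + v_{7} = 2·v_{1} + v_{2}  →  sig = [2:1,2]
  • {0,5,8}:  v_{0} + v_{5} + v_{8} = v_{1}  →  sig = [3:1]
  • {0,7,8}:  v_{0} + v_{7} + v_{8} = 2·v_{1} + v_{2} + v_{4}  →  sig = [3:1,1,2]
  • {1,2,4,6}:  v_{1} + v_{2} + v_{4} + v_{6} = 0  →  sig = [4:]
  • {1,2,4,5}:  v_{1} + v_{2} + v_{4} + v_{5} = v_{7}  →  sig = [4:1]
  • {0,1,2,6,8}:  v_{0} + v_{1} + v_{2} + v_{6} + v_{8} = v_{3}  →  sig = [5:1]

Sorted signature multiset PRS(X):
    |P|=2: 4 collections, coeffs (1), (1,1), (1,1,2), (1,2)
    |P|=3: 2 collections, coeffs (1), (1,1,2)
    |P|=4: 2 collections, coeffs (), (1)
    |P|=5: 1 collection, coeffs (1)


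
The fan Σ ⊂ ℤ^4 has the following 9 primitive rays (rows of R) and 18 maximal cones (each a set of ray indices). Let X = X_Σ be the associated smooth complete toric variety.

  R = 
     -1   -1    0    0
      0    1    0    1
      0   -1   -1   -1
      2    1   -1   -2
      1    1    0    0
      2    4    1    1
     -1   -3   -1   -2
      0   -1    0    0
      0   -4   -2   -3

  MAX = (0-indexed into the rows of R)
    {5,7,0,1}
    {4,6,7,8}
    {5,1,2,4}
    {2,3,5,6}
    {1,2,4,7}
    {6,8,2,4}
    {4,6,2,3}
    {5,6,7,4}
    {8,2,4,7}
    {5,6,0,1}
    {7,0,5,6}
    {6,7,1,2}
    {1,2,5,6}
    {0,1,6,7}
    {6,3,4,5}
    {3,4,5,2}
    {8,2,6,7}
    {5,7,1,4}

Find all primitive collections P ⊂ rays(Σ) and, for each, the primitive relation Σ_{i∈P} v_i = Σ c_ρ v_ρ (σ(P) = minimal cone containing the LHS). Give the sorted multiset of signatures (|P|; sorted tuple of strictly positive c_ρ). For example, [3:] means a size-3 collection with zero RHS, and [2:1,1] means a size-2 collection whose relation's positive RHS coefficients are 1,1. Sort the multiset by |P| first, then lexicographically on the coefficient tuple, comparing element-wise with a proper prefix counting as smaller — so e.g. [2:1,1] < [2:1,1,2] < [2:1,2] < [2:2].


|primitive collections| = 14. Relations:

  P = {0,4}:  v_{0} + v_{4} = 0 — sig = [2:]
  P = {0,2}:  v_{0} + v_{2} = v_{1} + v_{6} — sig = [2:1,1]
  P = {0,3}:  v_{0} + v_{3} = v_{2} + v_{5} + v_{6} — sig = [2:1,1,1]
  P = {0,8}:  v_{0} + v_{8} = v_{2} + v_{6} + v_{7} — sig = [2:1,1,1]
  P = {1,3}:  v_{1} + v_{3} = 2·v_{2} + v_{5} — sig = [2:1,2]
  P = {1,8}:  v_{1} + v_{8} = 2·v_{2} + v_{7} — sig = [2:1,2]
  P = {3,8}:  v_{3} + v_{8} = v_{2} + 4·v_{4} + 2·v_{6} — sig = [2:1,2,4]
  P = {3,7}:  v_{3} + v_{7} = 3·v_{4} + v_{6} — sig = [2:1,3]
  P = {5,8}:  v_{5} + v_{8} = 3·v_{4} + v_{6} — sig = [2:1,3]
  P = {1,4,6}:  v_{1} + v_{4} + v_{6} = v_{2} — sig = [3:1]
  P = {2,5,7}:  v_{2} + v_{5} + v_{7} = 2·v_{4} — sig = [3:2]
  P = {1,5,6,7}:  v_{1} + v_{5} + v_{6} + v_{7} = v_{4} — sig = [4:1]
  P = {2,4,5,6}:  v_{2} + v_{4} + v_{5} + v_{6} = v_{3} — sig = [4:1]
  P = {2,4,6,7}:  v_{2} + v_{4} + v_{6} + v_{7} = v_{8} — sig = [4:1]

Signatures (|P|; sorted positive RHS coefficients), sorted:
    [2:]
    [2:1,1]
    [2:1,1,1]
    [2:1,1,1]
    [2:1,2]
    [2:1,2]
    [2:1,2,4]
    [2:1,3]
    [2:1,3]
    [3:1]
    [3:2]
    [4:1]
    [4:1]
    [4:1]


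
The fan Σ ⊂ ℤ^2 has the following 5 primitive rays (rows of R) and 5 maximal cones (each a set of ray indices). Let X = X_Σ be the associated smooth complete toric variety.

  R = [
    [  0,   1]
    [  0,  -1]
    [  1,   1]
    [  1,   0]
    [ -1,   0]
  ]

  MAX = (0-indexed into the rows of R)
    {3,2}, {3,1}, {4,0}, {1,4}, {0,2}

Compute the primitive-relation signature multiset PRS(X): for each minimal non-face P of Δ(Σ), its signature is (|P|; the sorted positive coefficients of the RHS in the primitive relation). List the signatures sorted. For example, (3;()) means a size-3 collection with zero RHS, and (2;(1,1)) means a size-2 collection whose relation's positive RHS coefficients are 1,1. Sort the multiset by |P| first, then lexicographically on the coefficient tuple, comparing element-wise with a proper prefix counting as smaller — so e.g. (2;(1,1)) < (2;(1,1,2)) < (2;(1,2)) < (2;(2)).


The 5 primitive collections of Σ (r=5, n=2):

  • {0,1}:  v_{0} + v_{1} = 0  ⇒ sig = (2;())
  • {3,4}:  v_{3} + v_{4} = 0  ⇒ sig = (2;())
  • {0,3}:  v_{0} + v_{3} = v_{2}  ⇒ sig = (2;(1))
  • {1,2}:  v_{1} + v_{2} = v_{3}  ⇒ sig = (2;(1))
  • {2,4}:  v_{2} + v_{4} = v_{0}  ⇒ sig = (2;(1))

Sorted signature multiset PRS(X):
[(2;()), (2;()), (2;(1)), (2;(1)), (2;(1))]


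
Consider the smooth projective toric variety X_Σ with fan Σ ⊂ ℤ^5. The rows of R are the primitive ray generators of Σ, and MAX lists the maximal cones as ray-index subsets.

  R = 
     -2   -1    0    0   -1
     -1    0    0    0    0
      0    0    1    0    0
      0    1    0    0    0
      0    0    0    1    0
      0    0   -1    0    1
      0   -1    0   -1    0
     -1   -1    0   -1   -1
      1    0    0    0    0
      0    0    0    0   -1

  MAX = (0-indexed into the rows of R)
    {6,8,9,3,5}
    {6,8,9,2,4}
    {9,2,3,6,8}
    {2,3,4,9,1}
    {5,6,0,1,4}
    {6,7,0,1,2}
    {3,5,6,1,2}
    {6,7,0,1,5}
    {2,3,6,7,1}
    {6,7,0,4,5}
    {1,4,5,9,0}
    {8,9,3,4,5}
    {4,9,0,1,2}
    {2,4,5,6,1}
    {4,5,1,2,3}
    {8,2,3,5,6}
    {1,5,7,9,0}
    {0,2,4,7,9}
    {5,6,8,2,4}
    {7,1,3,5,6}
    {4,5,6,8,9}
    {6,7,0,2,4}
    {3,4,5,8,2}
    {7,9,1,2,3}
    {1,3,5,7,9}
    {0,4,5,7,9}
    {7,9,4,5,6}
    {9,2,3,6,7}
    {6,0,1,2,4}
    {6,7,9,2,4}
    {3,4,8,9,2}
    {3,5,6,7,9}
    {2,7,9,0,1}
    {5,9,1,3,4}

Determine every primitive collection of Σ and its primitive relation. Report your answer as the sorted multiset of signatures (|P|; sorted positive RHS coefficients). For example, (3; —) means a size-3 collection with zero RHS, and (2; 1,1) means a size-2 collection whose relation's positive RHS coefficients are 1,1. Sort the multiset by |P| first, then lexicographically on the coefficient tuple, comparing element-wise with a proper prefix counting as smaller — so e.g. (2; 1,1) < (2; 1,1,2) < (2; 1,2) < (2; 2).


12 collections generate NE(X_Σ); each relation:

  • {1,8}:  v_{1} + v_{8} = 0 ; sig = (2; —)
  • {0,8}:  v_{0} + v_{8} = v_{4} + v_{7} ; sig = (2; 1,1)
  • {7,8}:  v_{7} + v_{8} = v_{6} + v_{9} ; sig = (2; 1,1)
  • {0,3}:  v_{0} + v_{3} = 2·v_{1} + v_{9} ; sig = (2; 1,2)
  • {2,5,9}:  v_{2} + v_{5} + v_{9} = 0 ; sig = (3; —)
  • {3,4,6}:  v_{3} + v_{4} + v_{6} = 0 ; sig = (3; —)
  • {1,4,7}:  v_{1} + v_{4} + v_{7} = v_{0} ; sig = (3; 1)
  • {1,6,9}:  v_{1} + v_{6} + v_{9} = v_{7} ; sig = (3; 1)
  • {2,5,7}:  v_{2} + v_{5} + v_{7} = v_{1} + v_{6} ; sig = (3; 1,1)
  • {3,4,7}:  v_{3} + v_{4} + v_{7} = v_{1} + v_{9} ; sig = (3; 1,1)
  • {0,2,5}:  v_{0} + v_{2} + v_{5} = 2·v_{1} + v_{4} + v_{6} ; sig = (3; 1,1,2)
  • {0,6,9}:  v_{0} + v_{6} + v_{9} = v_{4} + 2·v_{7} ; sig = (3; 1,2)

Hence PRS(X_Σ) =
[(2; —), (2; 1,1), (2; 1,1), (2; 1,2), (3; —), (3; —), (3; 1), (3; 1), (3; 1,1), (3; 1,1), (3; 1,1,2), (3; 1,2)]


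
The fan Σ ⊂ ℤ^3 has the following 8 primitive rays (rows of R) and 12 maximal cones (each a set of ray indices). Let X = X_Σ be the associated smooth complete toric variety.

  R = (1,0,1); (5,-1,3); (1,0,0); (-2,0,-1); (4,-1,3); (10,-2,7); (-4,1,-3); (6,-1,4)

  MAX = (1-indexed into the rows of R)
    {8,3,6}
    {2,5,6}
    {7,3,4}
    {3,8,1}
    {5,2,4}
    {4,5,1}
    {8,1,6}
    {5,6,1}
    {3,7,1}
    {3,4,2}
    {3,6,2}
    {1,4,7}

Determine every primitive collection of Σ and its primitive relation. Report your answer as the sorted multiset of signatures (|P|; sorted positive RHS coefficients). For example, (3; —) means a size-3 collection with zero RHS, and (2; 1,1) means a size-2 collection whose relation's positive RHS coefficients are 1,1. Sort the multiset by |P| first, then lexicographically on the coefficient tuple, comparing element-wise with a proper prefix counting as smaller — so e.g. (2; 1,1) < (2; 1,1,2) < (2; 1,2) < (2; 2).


Minimal non-faces — 12 found among 8 rays, 12 max cones:

  P={5,7}:  v_{5} + v_{7} = 0  →  sig = (2; —)
  P={1,2}:  v_{1} + v_{2} = v_{8}  →  sig = (2; 1)
  P={2,7}:  v_{2} + v_{7} = v_{3}  →  sig = (2; 1)
  P={3,5}:  v_{3} + v_{5} = v_{2}  →  sig = (2; 1)
  P={4,8}:  v_{4} + v_{8} = v_{5}  →  sig = (2; 1)
  P={5,8}:  v_{5} + v_{8} = v_{6}  →  sig = (2; 1)
  P={6,7}:  v_{6} + v_{7} = v_{8}  →  sig = (2; 1)
  P={2,8}:  v_{2} + v_{8} = v_{3} + v_{6}  →  sig = (2; 1,1)
  P={7,8}:  v_{7} + v_{8} = v_{1} + v_{3}  →  sig = (2; 1,1)
  P={4,6}:  v_{4} + v_{6} = 2·v_{5}  →  sig = (2; 2)
  P={1,3,4}:  v_{1} + v_{3} + v_{4} = 0  →  sig = (3; —)
  P={1,3,6}:  v_{1} + v_{3} + v_{6} = 2·v_{8}  →  sig = (3; 2)

so the primitive-relation signature multiset is
    |P|=2: 10 collections, coeffs (), (1), (1), (1), (1), (1), (1), (1,1), (1,1), (2)
    |P|=3: 2 collections, coeffs (), (2)


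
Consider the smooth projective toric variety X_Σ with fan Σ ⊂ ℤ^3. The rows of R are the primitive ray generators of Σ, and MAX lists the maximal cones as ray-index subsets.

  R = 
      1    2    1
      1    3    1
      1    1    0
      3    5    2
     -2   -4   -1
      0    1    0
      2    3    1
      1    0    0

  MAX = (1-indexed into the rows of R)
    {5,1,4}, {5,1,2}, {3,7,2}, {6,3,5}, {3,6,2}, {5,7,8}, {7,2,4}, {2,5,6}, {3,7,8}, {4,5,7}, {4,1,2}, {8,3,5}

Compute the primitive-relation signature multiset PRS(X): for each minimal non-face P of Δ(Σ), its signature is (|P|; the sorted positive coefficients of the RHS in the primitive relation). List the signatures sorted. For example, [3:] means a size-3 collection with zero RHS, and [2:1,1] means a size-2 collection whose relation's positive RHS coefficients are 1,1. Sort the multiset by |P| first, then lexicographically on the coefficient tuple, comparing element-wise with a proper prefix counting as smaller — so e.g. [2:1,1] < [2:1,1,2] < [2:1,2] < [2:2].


Minimal non-faces — 14 found among 8 rays, 12 max cones:

  {1,3}:  v_{1} + v_{3} = v_{7}  ⇒ sig = [2:1]
  {1,6}:  v_{1} + v_{6} = v_{2}  ⇒ sig = [2:1]
  {1,7}:  v_{1} + v_{7} = v_{4}  ⇒ sig = [2:1]
  {2,8}:  v_{2} + v_{8} = v_{7}  ⇒ sig = [2:1]
  {6,8}:  v_{6} + v_{8} = v_{3}  ⇒ sig = [2:1]
  {4,6}:  v_{4} + v_{6} = v_{2} + v_{7}  ⇒ sig = [2:1,1]
  {6,7}:  v_{6} + v_{7} = v_{2} + v_{3}  ⇒ sig = [2:1,1]
  {1,8}:  v_{1} + v_{8} = v_{5} + 2·v_{7}  ⇒ sig = [2:1,2]
  {4,8}:  v_{4} + v_{8} = v_{5} + 3·v_{7}  ⇒ sig = [2:1,3]
  {3,4}:  v_{3} + v_{4} = 2·v_{7}  ⇒ sig = [2:2]
  {2,3,5}:  v_{2} + v_{3} + v_{5} = 0  ⇒ sig = [3:]
  {2,5,7}:  v_{2} + v_{5} + v_{7} = v_{1}  ⇒ sig = [3:1]
  {3,5,7}:  v_{3} + v_{5} + v_{7} = v_{8}  ⇒ sig = [3:1]
  {2,4,5}:  v_{2} + v_{4} + v_{5} = 2·v_{1}  ⇒ sig = [3:2]

Sorted signature multiset PRS(X):
{ [2:1] ×5,  [2:1,1] ×2,  [2:1,2],  [2:1,3],  [2:2],  [3:],  [3:1] ×2,  [3:2] }


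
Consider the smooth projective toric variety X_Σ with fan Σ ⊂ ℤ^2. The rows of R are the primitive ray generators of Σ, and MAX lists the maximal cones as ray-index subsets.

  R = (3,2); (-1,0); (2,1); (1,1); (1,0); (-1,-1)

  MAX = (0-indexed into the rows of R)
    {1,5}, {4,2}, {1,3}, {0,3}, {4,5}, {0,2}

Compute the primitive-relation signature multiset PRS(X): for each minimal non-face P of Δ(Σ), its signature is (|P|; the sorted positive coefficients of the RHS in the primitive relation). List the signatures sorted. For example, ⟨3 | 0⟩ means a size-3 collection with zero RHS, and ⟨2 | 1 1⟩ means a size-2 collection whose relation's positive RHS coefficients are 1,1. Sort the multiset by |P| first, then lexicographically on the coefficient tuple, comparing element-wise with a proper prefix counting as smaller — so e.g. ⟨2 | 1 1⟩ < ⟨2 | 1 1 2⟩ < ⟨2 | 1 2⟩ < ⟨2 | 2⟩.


|primitive collections| = 9. Relations:

  P = {1,4}:  v_{1} + v_{4} = 0 — sig = ⟨2 | 0⟩
  P = {3,5}:  v_{3} + v_{5} = 0 — sig = ⟨2 | 0⟩
  P = {0,5}:  v_{0} + v_{5} = v_{2} — sig = ⟨2 | 1⟩
  P = {1,2}:  v_{1} + v_{2} = v_{3} — sig = ⟨2 | 1⟩
  P = {2,3}:  v_{2} + v_{3} = v_{0} — sig = ⟨2 | 1⟩
  P = {2,5}:  v_{2} + v_{5} = v_{4} — sig = ⟨2 | 1⟩
  P = {3,4}:  v_{3} + v_{4} = v_{2} — sig = ⟨2 | 1⟩
  P = {0,1}:  v_{0} + v_{1} = 2·v_{3} — sig = ⟨2 | 2⟩
  P = {0,4}:  v_{0} + v_{4} = 2·v_{2} — sig = ⟨2 | 2⟩

Sorted signature multiset PRS(X):
[⟨2 | 0⟩, ⟨2 | 0⟩, ⟨2 | 1⟩, ⟨2 | 1⟩, ⟨2 | 1⟩, ⟨2 | 1⟩, ⟨2 | 1⟩, ⟨2 | 2⟩, ⟨2 | 2⟩]


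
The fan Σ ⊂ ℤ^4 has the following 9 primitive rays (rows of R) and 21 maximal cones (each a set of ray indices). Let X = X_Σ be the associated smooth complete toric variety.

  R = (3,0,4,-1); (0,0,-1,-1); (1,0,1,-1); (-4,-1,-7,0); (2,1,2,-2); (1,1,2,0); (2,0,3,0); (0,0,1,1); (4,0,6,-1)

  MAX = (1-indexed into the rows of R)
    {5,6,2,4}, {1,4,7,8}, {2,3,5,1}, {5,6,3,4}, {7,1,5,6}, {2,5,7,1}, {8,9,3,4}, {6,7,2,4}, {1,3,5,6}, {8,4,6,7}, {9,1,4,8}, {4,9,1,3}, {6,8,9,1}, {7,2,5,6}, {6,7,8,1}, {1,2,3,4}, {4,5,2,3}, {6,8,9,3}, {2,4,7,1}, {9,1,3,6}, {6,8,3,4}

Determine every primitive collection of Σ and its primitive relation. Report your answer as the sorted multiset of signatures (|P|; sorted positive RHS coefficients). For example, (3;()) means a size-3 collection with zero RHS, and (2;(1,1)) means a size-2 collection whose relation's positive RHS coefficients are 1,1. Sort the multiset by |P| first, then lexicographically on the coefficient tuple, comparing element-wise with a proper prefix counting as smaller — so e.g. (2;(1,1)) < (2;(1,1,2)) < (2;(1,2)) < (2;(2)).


|primitive collections| = 13. Relations:

  {2,8}:  v_{2} + v_{8} = 0  ⇒ sig = (2;())
  {3,7}:  v_{3} + v_{7} = v_{1}  ⇒ sig = (2;(1))
  {2,9}:  v_{2} + v_{9} = v_{1} + v_{3}  ⇒ sig = (2;(1,1))
  {5,8}:  v_{5} + v_{8} = v_{3} + v_{6}  ⇒ sig = (2;(1,1))
  {5,9}:  v_{5} + v_{9} = v_{1} + 2·v_{3} + v_{6}  ⇒ sig = (2;(1,1,2))
  {7,9}:  v_{7} + v_{9} = 2·v_{1} + v_{8}  ⇒ sig = (2;(1,2))
  {1,3,8}:  v_{1} + v_{3} + v_{8} = v_{9}  ⇒ sig = (3;(1))
  {1,4,6}:  v_{1} + v_{4} + v_{6} = v_{2}  ⇒ sig = (3;(1))
  {2,3,6}:  v_{2} + v_{3} + v_{6} = v_{5}  ⇒ sig = (3;(1))
  {4,6,9}:  v_{4} + v_{6} + v_{9} = v_{3}  ⇒ sig = (3;(1))
  {1,2,6}:  v_{1} + v_{2} + v_{6} = v_{5} + v_{7}  ⇒ sig = (3;(1,1))
  {1,4,5}:  v_{1} + v_{4} + v_{5} = 2·v_{2} + v_{3}  ⇒ sig = (3;(1,2))
  {4,5,7}:  v_{4} + v_{5} + v_{7} = 2·v_{2}  ⇒ sig = (3;(2))

Sorted signature multiset PRS(X):
    |P|=2: 6 collections, coeffs (), (1), (1,1), (1,1), (1,1,2), (1,2)
    |P|=3: 7 collections, coeffs (1), (1), (1), (1), (1,1), (1,2), (2)


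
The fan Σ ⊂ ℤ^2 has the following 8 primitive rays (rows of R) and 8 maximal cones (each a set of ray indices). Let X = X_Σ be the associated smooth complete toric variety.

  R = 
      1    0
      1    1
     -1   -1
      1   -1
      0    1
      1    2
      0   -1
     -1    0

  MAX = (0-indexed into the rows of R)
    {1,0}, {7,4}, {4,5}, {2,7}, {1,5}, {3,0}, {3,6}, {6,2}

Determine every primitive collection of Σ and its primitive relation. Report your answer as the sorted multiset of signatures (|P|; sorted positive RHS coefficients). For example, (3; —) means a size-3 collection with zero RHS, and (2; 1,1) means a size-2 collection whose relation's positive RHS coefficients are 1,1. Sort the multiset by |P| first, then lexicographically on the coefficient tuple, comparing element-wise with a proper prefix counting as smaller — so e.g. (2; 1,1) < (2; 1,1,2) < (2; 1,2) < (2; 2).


Δ(Σ) — 8 vertices, 20 min non-faces:

  P = {0,7}:  v_{0} + v_{7} = 0 — sig = (2; —)
  P = {1,2}:  v_{1} + v_{2} = 0 — sig = (2; —)
  P = {4,6}:  v_{4} + v_{6} = 0 — sig = (2; —)
  P = {0,2}:  v_{0} + v_{2} = v_{6} — sig = (2; 1)
  P = {0,4}:  v_{0} + v_{4} = v_{1} — sig = (2; 1)
  P = {0,6}:  v_{0} + v_{6} = v_{3} — sig = (2; 1)
  P = {1,4}:  v_{1} + v_{4} = v_{5} — sig = (2; 1)
  P = {1,6}:  v_{1} + v_{6} = v_{0} — sig = (2; 1)
  P = {1,7}:  v_{1} + v_{7} = v_{4} — sig = (2; 1)
  P = {2,4}:  v_{2} + v_{4} = v_{7} — sig = (2; 1)
  P = {2,5}:  v_{2} + v_{5} = v_{4} — sig = (2; 1)
  P = {3,4}:  v_{3} + v_{4} = v_{0} — sig = (2; 1)
  P = {3,7}:  v_{3} + v_{7} = v_{6} — sig = (2; 1)
  P = {5,6}:  v_{5} + v_{6} = v_{1} — sig = (2; 1)
  P = {6,7}:  v_{6} + v_{7} = v_{2} — sig = (2; 1)
  P = {3,5}:  v_{3} + v_{5} = v_{0} + v_{1} — sig = (2; 1,1)
  P = {0,5}:  v_{0} + v_{5} = 2·v_{1} — sig = (2; 2)
  P = {1,3}:  v_{1} + v_{3} = 2·v_{0} — sig = (2; 2)
  P = {2,3}:  v_{2} + v_{3} = 2·v_{6} — sig = (2; 2)
  P = {5,7}:  v_{5} + v_{7} = 2·v_{4} — sig = (2; 2)

Hence PRS(X_Σ) =
[(2; —), (2; —), (2; —), (2; 1), (2; 1), (2; 1), (2; 1), (2; 1), (2; 1), (2; 1), (2; 1), (2; 1), (2; 1), (2; 1), (2; 1), (2; 1,1), (2; 2), (2; 2), (2; 2), (2; 2)]


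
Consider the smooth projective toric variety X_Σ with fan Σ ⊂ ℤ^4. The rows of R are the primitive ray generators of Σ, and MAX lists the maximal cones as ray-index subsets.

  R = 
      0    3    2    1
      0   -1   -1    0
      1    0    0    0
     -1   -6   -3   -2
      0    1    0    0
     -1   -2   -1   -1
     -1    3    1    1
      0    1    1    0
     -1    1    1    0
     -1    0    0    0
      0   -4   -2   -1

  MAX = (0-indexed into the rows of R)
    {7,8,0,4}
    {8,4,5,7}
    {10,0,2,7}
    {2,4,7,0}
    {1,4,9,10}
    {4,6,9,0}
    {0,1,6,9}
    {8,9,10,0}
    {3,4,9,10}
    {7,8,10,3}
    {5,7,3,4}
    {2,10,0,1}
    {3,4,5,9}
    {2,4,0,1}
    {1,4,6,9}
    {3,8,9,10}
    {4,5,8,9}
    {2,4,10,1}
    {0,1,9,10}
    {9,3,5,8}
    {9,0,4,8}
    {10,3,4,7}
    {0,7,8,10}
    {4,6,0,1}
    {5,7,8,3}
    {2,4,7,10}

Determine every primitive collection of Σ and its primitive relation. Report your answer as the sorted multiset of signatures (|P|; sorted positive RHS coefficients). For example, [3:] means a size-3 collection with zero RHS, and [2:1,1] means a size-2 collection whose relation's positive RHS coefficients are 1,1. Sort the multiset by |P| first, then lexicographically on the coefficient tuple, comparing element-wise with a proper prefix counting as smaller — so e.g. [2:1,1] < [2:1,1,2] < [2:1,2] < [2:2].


Σ has 22 primitive collections:

  P = {1,7}:  v_{1} + v_{7} = 0  ⟹  sig = [2:]
  P = {2,9}:  v_{2} + v_{9} = 0  ⟹  sig = [2:]
  P = {0,5}:  v_{0} + v_{5} = v_{8}  ⟹  sig = [2:1]
  P = {1,8}:  v_{1} + v_{8} = v_{9}  ⟹  sig = [2:1]
  P = {2,8}:  v_{2} + v_{8} = v_{7}  ⟹  sig = [2:1]
  P = {5,10}:  v_{5} + v_{10} = v_{3}  ⟹  sig = [2:1]
  P = {7,9}:  v_{7} + v_{9} = v_{8}  ⟹  sig = [2:1]
  P = {0,3}:  v_{0} + v_{3} = v_{8} + v_{10}  ⟹  sig = [2:1,1]
  P = {6,10}:  v_{6} + v_{10} = v_{1} + v_{9}  ⟹  sig = [2:1,1]
  P = {1,5}:  v_{1} + v_{5} = v_{4} + v_{9} + v_{10}  ⟹  sig = [2:1,1,1]
  P = {2,5}:  v_{2} + v_{5} = v_{4} + v_{7} + v_{10}  ⟹  sig = [2:1,1,1]
  P = {2,6}:  v_{2} + v_{6} = v_{0} + v_{1} + v_{4}  ⟹  sig = [2:1,1,1]
  P = {6,7}:  v_{6} + v_{7} = v_{0} + v_{4} + v_{9}  ⟹  sig = [2:1,1,1]
  P = {1,3}:  v_{1} + v_{3} = v_{4} + v_{9} + 2·v_{10}  ⟹  sig = [2:1,1,2]
  P = {2,3}:  v_{2} + v_{3} = v_{4} + v_{7} + 2·v_{10}  ⟹  sig = [2:1,1,2]
  P = {3,6}:  v_{3} + v_{6} = v_{4} + 2·v_{9} + v_{10}  ⟹  sig = [2:1,1,2]
  P = {6,8}:  v_{6} + v_{8} = v_{0} + v_{4} + 2·v_{9}  ⟹  sig = [2:1,1,2]
  P = {5,6}:  v_{5} + v_{6} = v_{4} + 2·v_{9}  ⟹  sig = [2:1,2]
  P = {0,4,10}:  v_{0} + v_{4} + v_{10} = 0  ⟹  sig = [3:]
  P = {4,8,10}:  v_{4} + v_{8} + v_{10} = v_{5}  ⟹  sig = [3:1]
  P = {3,4,8}:  v_{3} + v_{4} + v_{8} = 2·v_{5}  ⟹  sig = [3:2]
  P = {0,1,4,9}:  v_{0} + v_{1} + v_{4} + v_{9} = v_{6}  ⟹  sig = [4:1]

Signatures (|P|; sorted positive RHS coefficients), sorted:
    [2:]
    [2:]
    [2:1]
    [2:1]
    [2:1]
    [2:1]
    [2:1]
    [2:1,1]
    [2:1,1]
    [2:1,1,1]
    [2:1,1,1]
    [2:1,1,1]
    [2:1,1,1]
    [2:1,1,2]
    [2:1,1,2]
    [2:1,1,2]
    [2:1,1,2]
    [2:1,2]
    [3:]
    [3:1]
    [3:2]
    [4:1]


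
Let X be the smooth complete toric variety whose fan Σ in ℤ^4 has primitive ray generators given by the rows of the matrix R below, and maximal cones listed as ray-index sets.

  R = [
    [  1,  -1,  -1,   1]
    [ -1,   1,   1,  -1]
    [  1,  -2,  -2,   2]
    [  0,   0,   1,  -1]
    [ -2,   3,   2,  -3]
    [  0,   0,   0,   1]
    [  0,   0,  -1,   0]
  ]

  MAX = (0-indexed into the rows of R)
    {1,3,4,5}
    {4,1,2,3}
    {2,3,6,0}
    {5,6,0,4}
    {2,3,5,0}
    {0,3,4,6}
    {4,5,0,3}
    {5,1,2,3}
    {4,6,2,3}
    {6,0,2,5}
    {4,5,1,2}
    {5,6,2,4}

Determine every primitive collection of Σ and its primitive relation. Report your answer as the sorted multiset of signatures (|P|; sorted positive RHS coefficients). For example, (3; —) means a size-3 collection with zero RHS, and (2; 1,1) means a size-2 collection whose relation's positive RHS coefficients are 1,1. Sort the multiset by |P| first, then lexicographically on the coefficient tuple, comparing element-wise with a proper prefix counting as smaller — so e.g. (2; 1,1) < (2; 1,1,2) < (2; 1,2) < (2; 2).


Primitive collections (5):

  P = {0,1}:  v_{0} + v_{1} = 0 — sig = (2; —)
  P = {1,6}:  v_{1} + v_{6} = v_{2} + v_{4} — sig = (2; 1,1)
  P = {3,5,6}:  v_{3} + v_{5} + v_{6} = 0 — sig = (3; —)
  P = {0,2,4}:  v_{0} + v_{2} + v_{4} = v_{6} — sig = (3; 1)
  P = {2,3,4,5}:  v_{2} + v_{3} + v_{4} + v_{5} = v_{1} — sig = (4; 1)

so the primitive-relation signature multiset is
    |P|=2: 2 collections, coeffs (), (1,1)
    |P|=3: 2 collections, coeffs (), (1)
    |P|=4: 1 collection, coeffs (1)
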